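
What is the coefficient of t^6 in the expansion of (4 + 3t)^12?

2759049216

The general term is C(12,j)·(4)^j·(3t)^(12-j); the t^6 term has j = 6.
C(12,6) = 924.
Coefficient = C(12,6) · 4^6 · 3^6 = 924 · 4096 · 729 = 2759049216.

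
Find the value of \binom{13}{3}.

286

C(13,3) = (13·12·11) / 3! = 1716 / 6 = 286.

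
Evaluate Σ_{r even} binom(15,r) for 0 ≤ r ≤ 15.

Even-r terms of row 15 sum to 2^14 = 16384.

16384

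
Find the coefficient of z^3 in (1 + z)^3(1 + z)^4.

(1 + z)^3(1 + z)^4 = (1 + z)^7, so the coefficient of z^3 is C(7,3)·1^3 = 35·1 = 35.

35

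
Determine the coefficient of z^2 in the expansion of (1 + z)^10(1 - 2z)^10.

Coefficient of z^2 = Σ_{j} C(10,j)·1^j·C(10,2-j)·(-2)^(2-j) for j from 0 to 2.
= 180 + (-200) + 45 = 25.

25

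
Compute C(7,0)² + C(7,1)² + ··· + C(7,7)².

3432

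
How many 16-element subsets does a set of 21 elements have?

C(21,16) = C(21,5) by symmetry.
C(21,5) = (21·20·19·18·17) / 5! = 2441880 / 120 = 20349.

20349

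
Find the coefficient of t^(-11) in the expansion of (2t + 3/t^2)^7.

General term: C(7,j)·(2t)^j·(3/t^2)^(7-j), with t-exponent 1j − 2(7−j) = 3j − 14.
Set 3j − 14 = -11: j = 1.
C(7,1) = 7; 2^1 = 2; 3^6 = 729.
Coefficient = 7 · 2 · 729 = 10206.

10206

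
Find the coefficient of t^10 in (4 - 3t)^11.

2598156

The general term is C(11,j)·(4)^j·(-3t)^(11-j); the t^10 term has j = 1.
C(11,1) = 11.
Coefficient = C(11,1) · 4^1 · (-3)^10 = 11 · 4 · 59049 = 2598156.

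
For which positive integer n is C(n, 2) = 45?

10

n(n−1)/2 = 45 ⇒ n(n−1) = 90. Since 10·9 = 90, n = 10.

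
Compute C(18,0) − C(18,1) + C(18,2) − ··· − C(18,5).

The partial alternating sum Σ_{k=0}^{5} (−1)^k C(18,k) = (−1)^5 C(17,5) = -6188.

-6188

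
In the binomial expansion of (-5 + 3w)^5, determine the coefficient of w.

The general term is C(5,j)·(-5)^j·(3w)^(5-j); the w^1 term has j = 4.
C(5,4) = 5.
Coefficient = C(5,4) · (-5)^4 · 3^1 = 5 · 625 · 3 = 9375.

9375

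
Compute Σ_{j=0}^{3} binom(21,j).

1 + 21 + 210 + 1330 = 1562.

1562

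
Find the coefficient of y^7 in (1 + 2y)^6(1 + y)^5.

5500

Coefficient of y^7 = Σ_{j} C(6,j)·2^j·C(5,7-j)·1^(7-j) for j from 2 to 6.
= 60 + 800 + 2400 + 1920 + 320 = 5500.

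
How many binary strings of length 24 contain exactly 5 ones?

Choose the 5 positions: C(24,5) = 42504.

42504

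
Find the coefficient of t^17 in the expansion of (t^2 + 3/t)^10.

30

General term: C(10,j)·(t^2)^j·(3/t)^(10-j), with t-exponent 2j − 1(10−j) = 3j − 10.
Set 3j − 10 = 17: j = 9.
C(10,9) = 10; 1^9 = 1; 3^1 = 3.
Coefficient = 10 · 1 · 3 = 30.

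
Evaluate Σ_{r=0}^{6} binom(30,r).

768212

1 + 30 + 435 + 4060 + 27405 + 142506 + 593775 = 768212.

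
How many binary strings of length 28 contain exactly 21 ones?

1184040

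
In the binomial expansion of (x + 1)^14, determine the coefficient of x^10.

1001

The general term is C(14,j)·(x)^j·(1)^(14-j); the x^10 term has j = 10.
C(14,10) = 1001.
Coefficient = C(14,10) = 1001.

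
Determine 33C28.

237336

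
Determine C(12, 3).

220

C(12,3) = (12·11·10) / 3! = 1320 / 6 = 220.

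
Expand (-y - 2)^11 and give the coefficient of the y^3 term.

-42240

The general term is C(11,j)·(-y)^j·(-2)^(11-j); the y^3 term has j = 3.
C(11,3) = 165.
Coefficient = C(11,3) · (-1)^3 · (-2)^8 = 165 · (-1) · 256 = -42240.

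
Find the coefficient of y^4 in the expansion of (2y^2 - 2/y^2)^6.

960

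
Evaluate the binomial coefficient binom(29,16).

67863915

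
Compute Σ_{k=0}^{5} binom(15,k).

4944

1 + 15 + 105 + 455 + 1365 + 3003 = 4944.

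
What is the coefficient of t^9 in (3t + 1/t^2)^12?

General term: C(12,j)·(3t)^j·(1/t^2)^(12-j), with t-exponent 1j − 2(12−j) = 3j − 24.
Set 3j − 24 = 9: j = 11.
C(12,11) = 12; 3^11 = 177147; 1^1 = 1.
Coefficient = 12 · 177147 · 1 = 2125764.

2125764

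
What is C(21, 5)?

20349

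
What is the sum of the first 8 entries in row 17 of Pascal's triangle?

41226

1 + 17 + 136 + 680 + 2380 + 6188 + 12376 + 19448 = 41226.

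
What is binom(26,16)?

5311735

C(26,16) = C(26,10) by symmetry.
C(26,10) = (26·25·24·23·22·21·20·19·18·17) / 10! = 19275223968000 / 3628800 = 5311735.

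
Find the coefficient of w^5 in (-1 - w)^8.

The general term is C(8,j)·(-1)^j·(-w)^(8-j); the w^5 term has j = 3.
C(8,3) = 56.
Coefficient = C(8,3) · (-1)^3 · (-1)^5 = 56 · (-1) · (-1) = 56.

56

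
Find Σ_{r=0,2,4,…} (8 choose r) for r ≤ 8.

128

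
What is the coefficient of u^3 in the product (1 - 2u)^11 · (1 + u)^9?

Coefficient of u^3 = Σ_{j} C(11,j)·(-2)^j·C(9,3-j)·1^(3-j) for j from 0 to 3.
= 84 + (-792) + 1980 + (-1320) = -48.

-48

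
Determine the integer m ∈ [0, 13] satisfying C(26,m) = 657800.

7

C(26,m) increases on 0 ≤ m ≤ 13. C(26,6) = 230230 and C(26,7) = 657800, so m = 7.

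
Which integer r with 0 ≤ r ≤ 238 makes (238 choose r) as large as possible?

119

C(238,r) is maximized at r = 238/2 = 119.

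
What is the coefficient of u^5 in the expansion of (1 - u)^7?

-21

The general term is C(7,j)·(1)^j·(-u)^(7-j); the u^5 term has j = 2.
C(7,2) = 21.
Coefficient = C(7,2) · (-1)^5 = 21 · (-1) = -21.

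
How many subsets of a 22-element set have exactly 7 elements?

Choose the 7 positions: C(22,7) = 170544.

170544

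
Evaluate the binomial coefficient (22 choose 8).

319770

C(22,8) = (22·21·20·19·18·17·16·15) / 8! = 12893126400 / 40320 = 319770.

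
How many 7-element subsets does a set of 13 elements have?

1716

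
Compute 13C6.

C(13,6) = (13·12·11·10·9·8) / 6! = 1235520 / 720 = 1716.

1716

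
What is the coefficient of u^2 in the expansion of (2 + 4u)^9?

73728

The general term is C(9,j)·(2)^j·(4u)^(9-j); the u^2 term has j = 7.
C(9,7) = 36.
Coefficient = C(9,7) · 2^7 · 4^2 = 36 · 128 · 16 = 73728.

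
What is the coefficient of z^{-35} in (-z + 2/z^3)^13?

General term: C(13,j)·(-z)^j·(2/z^3)^(13-j), with z-exponent 1j − 3(13−j) = 4j − 39.
Set 4j − 39 = -35: j = 1.
C(13,1) = 13; (-1)^1 = -1; 2^12 = 4096.
Coefficient = 13 · (-1) · 4096 = -53248.

-53248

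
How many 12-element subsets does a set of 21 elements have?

293930

C(21,12) = C(21,9) by symmetry.
C(21,9) = (21·20·19·18·17·16·15·14·13) / 9! = 106661318400 / 362880 = 293930.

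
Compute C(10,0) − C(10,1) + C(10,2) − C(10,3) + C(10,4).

126

The partial alternating sum Σ_{k=0}^{4} (−1)^k C(10,k) = (−1)^4 C(9,4) = 126.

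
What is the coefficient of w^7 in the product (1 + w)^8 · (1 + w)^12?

77520

(1 + w)^8(1 + w)^12 = (1 + w)^20, so the coefficient of w^7 is C(20,7)·1^7 = 77520·1 = 77520.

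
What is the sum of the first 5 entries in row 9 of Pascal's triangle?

256

1 + 9 + 36 + 84 + 126 = 256.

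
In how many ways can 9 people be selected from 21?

293930

This is C(21,9) = 293930.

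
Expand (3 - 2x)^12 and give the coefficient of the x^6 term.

43110144

The general term is C(12,j)·(3)^j·(-2x)^(12-j); the x^6 term has j = 6.
C(12,6) = 924.
Coefficient = C(12,6) · 3^6 · (-2)^6 = 924 · 729 · 64 = 43110144.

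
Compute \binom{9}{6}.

C(9,6) = C(9,3) by symmetry.
C(9,3) = (9·8·7) / 3! = 504 / 6 = 84.

84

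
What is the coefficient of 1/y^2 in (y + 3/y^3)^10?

3240

General term: C(10,j)·(y)^j·(3/y^3)^(10-j), with y-exponent 1j − 3(10−j) = 4j − 30.
Set 4j − 30 = -2: j = 7.
C(10,7) = 120; 1^7 = 1; 3^3 = 27.
Coefficient = 120 · 1 · 27 = 3240.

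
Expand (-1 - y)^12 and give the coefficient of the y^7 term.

The general term is C(12,j)·(-1)^j·(-y)^(12-j); the y^7 term has j = 5.
C(12,5) = 792.
Coefficient = C(12,5) · (-1)^5 · (-1)^7 = 792 · (-1) · (-1) = 792.

792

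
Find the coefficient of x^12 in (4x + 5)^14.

The general term is C(14,j)·(4x)^j·(5)^(14-j); the x^12 term has j = 12.
C(14,12) = 91.
Coefficient = C(14,12) · 4^12 · 5^2 = 91 · 16777216 · 25 = 38168166400.

38168166400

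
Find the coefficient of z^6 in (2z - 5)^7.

The general term is C(7,j)·(2z)^j·(-5)^(7-j); the z^6 term has j = 6.
C(7,6) = 7.
Coefficient = C(7,6) · 2^6 · (-5)^1 = 7 · 64 · (-5) = -2240.

-2240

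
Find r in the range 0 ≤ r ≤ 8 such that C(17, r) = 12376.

C(17,r) increases on 0 ≤ r ≤ 8. C(17,5) = 6188 and C(17,6) = 12376, so r = 6.

6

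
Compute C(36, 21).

C(36,21) = C(36,15) by symmetry.
C(36,15) = (36·35·34·33·32·31·30·29·28·27·26·25·24·23·22) / 15! = 7281003461233582080000 / 1307674368000 = 5567902560.

5567902560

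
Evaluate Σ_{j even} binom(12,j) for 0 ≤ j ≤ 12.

2048

Even-j terms of row 12 sum to 2^11 = 2048.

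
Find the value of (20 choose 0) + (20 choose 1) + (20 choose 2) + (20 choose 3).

1351

1 + 20 + 190 + 1140 = 1351.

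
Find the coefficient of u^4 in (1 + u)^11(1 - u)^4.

-43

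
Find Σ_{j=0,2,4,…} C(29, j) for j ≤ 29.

Half of (1+1)^29 + (1−1)^29 gives the even-index sum: 2^28 = 268435456.

268435456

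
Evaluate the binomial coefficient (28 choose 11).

C(28,11) = (28·27·26·25·24·23·22·21·20·19·18) / 11! = 857180548224000 / 39916800 = 21474180.

21474180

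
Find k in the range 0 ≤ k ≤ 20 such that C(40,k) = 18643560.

7

C(40,k) increases on 0 ≤ k ≤ 20. C(40,6) = 3838380 and C(40,7) = 18643560, so k = 7.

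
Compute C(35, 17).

4537567650

C(35,17) = (35·34·33·32·31·30·29·28·27·26·25·24·23·22·21·20·19) / 17! = 1613955767240110694400000 / 355687428096000 = 4537567650.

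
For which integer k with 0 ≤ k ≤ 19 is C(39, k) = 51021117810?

17

C(39,k) increases on 0 ≤ k ≤ 19. C(39,16) = 37711260990 and C(39,17) = 51021117810, so k = 17.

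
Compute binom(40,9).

C(40,9) = (40·39·38·37·36·35·34·33·32) / 9! = 99225500774400 / 362880 = 273438880.

273438880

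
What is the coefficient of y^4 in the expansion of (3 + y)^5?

The general term is C(5,j)·(3)^j·(y)^(5-j); the y^4 term has j = 1.
C(5,1) = 5.
Coefficient = C(5,1) · 3^1 = 5 · 3 = 15.

15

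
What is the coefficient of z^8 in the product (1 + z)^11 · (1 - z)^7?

-154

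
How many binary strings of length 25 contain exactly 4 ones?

Choose the 4 positions: C(25,4) = 12650.

12650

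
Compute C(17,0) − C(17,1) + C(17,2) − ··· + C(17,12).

1820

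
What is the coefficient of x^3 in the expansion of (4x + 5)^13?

178750000000

The general term is C(13,j)·(4x)^j·(5)^(13-j); the x^3 term has j = 3.
C(13,3) = 286.
Coefficient = C(13,3) · 4^3 · 5^10 = 286 · 64 · 9765625 = 178750000000.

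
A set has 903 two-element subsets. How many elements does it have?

n(n−1)/2 = 903 ⇒ n(n−1) = 1806. Since 43·42 = 1806, n = 43.

43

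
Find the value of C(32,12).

C(32,12) = (32·31·30·29·28·27·26·25·24·23·22·21) / 12! = 108155131628544000 / 479001600 = 225792840.

225792840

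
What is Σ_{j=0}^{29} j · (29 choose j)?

Since j·C(29,j) = 29·C(28,j−1), the sum is 29·2^28 = 29·268435456 = 7784628224.

7784628224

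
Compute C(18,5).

8568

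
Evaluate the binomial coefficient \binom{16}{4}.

1820

C(16,4) = (16·15·14·13) / 4! = 43680 / 24 = 1820.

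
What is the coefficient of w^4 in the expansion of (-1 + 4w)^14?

256256

The general term is C(14,j)·(-1)^j·(4w)^(14-j); the w^4 term has j = 10.
C(14,10) = 1001.
Coefficient = C(14,10) · 4^4 = 1001 · 256 = 256256.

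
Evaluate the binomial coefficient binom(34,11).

286097760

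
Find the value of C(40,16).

62852101650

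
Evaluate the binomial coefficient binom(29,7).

1560780

C(29,7) = (29·28·27·26·25·24·23) / 7! = 7866331200 / 5040 = 1560780.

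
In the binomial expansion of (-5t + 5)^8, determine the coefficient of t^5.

The general term is C(8,j)·(-5t)^j·(5)^(8-j); the t^5 term has j = 5.
C(8,5) = 56.
Coefficient = C(8,5) · (-5)^5 · 5^3 = 56 · (-3125) · 125 = -21875000.

-21875000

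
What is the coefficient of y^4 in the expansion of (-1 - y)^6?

The general term is C(6,j)·(-1)^j·(-y)^(6-j); the y^4 term has j = 2.
C(6,2) = 15.
Coefficient = C(6,2) = 15.

15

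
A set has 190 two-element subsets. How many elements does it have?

20

n(n−1)/2 = 190 ⇒ n(n−1) = 380. Since 20·19 = 380, n = 20.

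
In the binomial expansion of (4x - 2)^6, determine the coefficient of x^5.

-12288

The general term is C(6,j)·(4x)^j·(-2)^(6-j); the x^5 term has j = 5.
C(6,5) = 6.
Coefficient = C(6,5) · 4^5 · (-2)^1 = 6 · 1024 · (-2) = -12288.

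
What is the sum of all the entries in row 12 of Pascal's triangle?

4096

The entries of row 12 sum to 2^12 = 4096.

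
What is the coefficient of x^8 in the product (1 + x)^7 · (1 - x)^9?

0

Coefficient of x^8 = Σ_{j} C(7,j)·1^j·C(9,8-j)·(-1)^(8-j) for j from 0 to 7.
= 9 + (-252) + 1764 + (-4410) + 4410 + (-1764) + 252 + (-9) = 0.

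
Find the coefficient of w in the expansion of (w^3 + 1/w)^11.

165

General term: C(11,j)·(w^3)^j·(1/w)^(11-j), with w-exponent 3j − 1(11−j) = 4j − 11.
Set 4j − 11 = 1: j = 3.
C(11,3) = 165; 1^3 = 1; 1^8 = 1.
Coefficient = 165 · 1 · 1 = 165.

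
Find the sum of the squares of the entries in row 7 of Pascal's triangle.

3432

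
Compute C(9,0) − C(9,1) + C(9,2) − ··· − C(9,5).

The partial alternating sum Σ_{k=0}^{5} (−1)^k C(9,k) = (−1)^5 C(8,5) = -56.

-56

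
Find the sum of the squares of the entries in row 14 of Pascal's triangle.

Σ C(14,j)² is the coefficient of x^14 in (1+x)^14(1+x)^14 = (1+x)^28, i.e. C(28,14) = 40116600.

40116600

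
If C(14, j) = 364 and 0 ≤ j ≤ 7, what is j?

3

C(14,j) increases on 0 ≤ j ≤ 7. C(14,2) = 91 and C(14,3) = 364, so j = 3.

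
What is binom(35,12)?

C(35,12) = (35·34·33·32·31·30·29·28·27·26·25·24) / 12! = 399703747322880000 / 479001600 = 834451800.

834451800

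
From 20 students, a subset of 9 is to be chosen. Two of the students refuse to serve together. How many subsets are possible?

All 9-subsets: C(20,9) = 167960. Those containing both fixed elements: C(18,7) = 31824.
167960 − 31824 = 136136.

136136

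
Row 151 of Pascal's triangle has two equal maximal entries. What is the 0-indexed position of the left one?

75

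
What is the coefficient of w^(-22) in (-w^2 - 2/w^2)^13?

General term: C(13,j)·(-w^2)^j·(-2/w^2)^(13-j), with w-exponent 2j − 2(13−j) = 4j − 26.
Set 4j − 26 = -22: j = 1.
C(13,1) = 13; (-1)^1 = -1; (-2)^12 = 4096.
Coefficient = 13 · (-1) · 4096 = -53248.

-53248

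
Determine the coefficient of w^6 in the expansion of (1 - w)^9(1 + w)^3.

Coefficient of w^6 = Σ_{j} C(9,j)·(-1)^j·C(3,6-j)·1^(6-j) for j from 3 to 6.
= (-84) + 378 + (-378) + 84 = 0.

0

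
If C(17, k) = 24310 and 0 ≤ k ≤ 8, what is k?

8

C(17,k) increases on 0 ≤ k ≤ 8. C(17,7) = 19448 and C(17,8) = 24310, so k = 8.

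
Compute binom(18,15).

816

C(18,15) = C(18,3) by symmetry.
C(18,3) = (18·17·16) / 3! = 4896 / 6 = 816.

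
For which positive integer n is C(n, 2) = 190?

20

n(n−1)/2 = 190 ⇒ n(n−1) = 380. Since 20·19 = 380, n = 20.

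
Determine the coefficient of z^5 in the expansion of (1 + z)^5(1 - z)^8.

Coefficient of z^5 = Σ_{j} C(5,j)·1^j·C(8,5-j)·(-1)^(5-j) for j from 0 to 5.
= (-56) + 350 + (-560) + 280 + (-40) + 1 = -25.

-25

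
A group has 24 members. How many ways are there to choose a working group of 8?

735471

This is C(24,8) = 735471.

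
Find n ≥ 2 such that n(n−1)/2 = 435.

30

n(n−1)/2 = 435 ⇒ n(n−1) = 870. Since 30·29 = 870, n = 30.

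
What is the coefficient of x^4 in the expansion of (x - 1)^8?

The general term is C(8,j)·(x)^j·(-1)^(8-j); the x^4 term has j = 4.
C(8,4) = 70.
Coefficient = C(8,4) = 70.

70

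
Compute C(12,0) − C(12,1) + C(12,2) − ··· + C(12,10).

11

The partial alternating sum Σ_{k=0}^{10} (−1)^k C(12,k) = (−1)^10 C(11,10) = 11.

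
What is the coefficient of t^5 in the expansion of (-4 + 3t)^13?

The general term is C(13,j)·(-4)^j·(3t)^(13-j); the t^5 term has j = 8.
C(13,8) = 1287.
Coefficient = C(13,8) · (-4)^8 · 3^5 = 1287 · 65536 · 243 = 20495794176.

20495794176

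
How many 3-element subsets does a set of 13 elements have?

286

C(13,3) = (13·12·11) / 3! = 1716 / 6 = 286.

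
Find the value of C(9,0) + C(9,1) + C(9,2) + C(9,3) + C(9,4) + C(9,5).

382

1 + 9 + 36 + 84 + 126 + 126 = 382.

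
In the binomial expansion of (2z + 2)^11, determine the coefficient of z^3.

337920

The general term is C(11,j)·(2z)^j·(2)^(11-j); the z^3 term has j = 3.
C(11,3) = 165.
Coefficient = C(11,3) · 2^3 · 2^8 = 165 · 8 · 256 = 337920.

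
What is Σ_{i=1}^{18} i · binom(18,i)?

Since i·C(18,i) = 18·C(17,i−1), the sum is 18·2^17 = 18·131072 = 2359296.

2359296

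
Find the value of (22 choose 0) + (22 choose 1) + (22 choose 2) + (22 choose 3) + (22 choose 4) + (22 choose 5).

1 + 22 + 231 + 1540 + 7315 + 26334 = 35443.

35443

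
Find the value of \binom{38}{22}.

C(38,22) = C(38,16) by symmetry.
C(38,16) = (38·37·36·35·34·33·32·31·30·29·28·27·26·25·24·23) / 16! = 465322312113382563840000 / 20922789888000 = 22239974430.

22239974430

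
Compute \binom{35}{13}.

1476337800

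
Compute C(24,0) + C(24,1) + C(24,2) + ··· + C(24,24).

16777216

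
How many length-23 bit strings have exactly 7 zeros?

245157

Choose the 7 positions: C(23,7) = 245157.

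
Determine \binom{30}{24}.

593775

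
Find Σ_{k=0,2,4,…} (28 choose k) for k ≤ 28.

Even-k terms of row 28 sum to 2^27 = 134217728.

134217728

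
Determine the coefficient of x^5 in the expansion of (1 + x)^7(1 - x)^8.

Coefficient of x^5 = Σ_{j} C(7,j)·1^j·C(8,5-j)·(-1)^(5-j) for j from 0 to 5.
= (-56) + 490 + (-1176) + 980 + (-280) + 21 = -21.

-21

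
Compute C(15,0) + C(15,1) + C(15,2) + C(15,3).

576

1 + 15 + 105 + 455 = 576.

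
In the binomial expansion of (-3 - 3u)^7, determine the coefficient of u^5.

-45927

The general term is C(7,j)·(-3)^j·(-3u)^(7-j); the u^5 term has j = 2.
C(7,2) = 21.
Coefficient = C(7,2) · (-3)^2 · (-3)^5 = 21 · 9 · (-243) = -45927.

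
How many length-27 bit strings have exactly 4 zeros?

Choose the 4 positions: C(27,4) = 17550.

17550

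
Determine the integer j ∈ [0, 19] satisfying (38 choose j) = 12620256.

C(38,j) increases on 0 ≤ j ≤ 19. C(38,6) = 2760681 and C(38,7) = 12620256, so j = 7.

7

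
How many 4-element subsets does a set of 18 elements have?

3060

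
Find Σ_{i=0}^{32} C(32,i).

The entries of row 32 sum to 2^32 = 4294967296.

4294967296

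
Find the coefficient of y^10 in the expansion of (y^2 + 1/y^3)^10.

45

General term: C(10,j)·(y^2)^j·(1/y^3)^(10-j), with y-exponent 2j − 3(10−j) = 5j − 30.
Set 5j − 30 = 10: j = 8.
C(10,8) = 45; 1^8 = 1; 1^2 = 1.
Coefficient = 45 · 1 · 1 = 45.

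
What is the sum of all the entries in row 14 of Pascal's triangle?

Setting x = 1 in (1+x)^14 gives Σ C(14,i) = 2^14 = 16384.

16384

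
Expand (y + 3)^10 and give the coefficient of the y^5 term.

61236

The general term is C(10,j)·(y)^j·(3)^(10-j); the y^5 term has j = 5.
C(10,5) = 252.
Coefficient = C(10,5) · 3^5 = 252 · 243 = 61236.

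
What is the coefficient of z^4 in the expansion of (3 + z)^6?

135

The general term is C(6,j)·(3)^j·(z)^(6-j); the z^4 term has j = 2.
C(6,2) = 15.
Coefficient = C(6,2) · 3^2 = 15 · 9 = 135.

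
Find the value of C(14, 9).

2002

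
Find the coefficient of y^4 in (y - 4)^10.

The general term is C(10,j)·(y)^j·(-4)^(10-j); the y^4 term has j = 4.
C(10,4) = 210.
Coefficient = C(10,4) · (-4)^6 = 210 · 4096 = 860160.

860160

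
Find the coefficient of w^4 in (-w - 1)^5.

The general term is C(5,j)·(-w)^j·(-1)^(5-j); the w^4 term has j = 4.
C(5,4) = 5.
Coefficient = C(5,4) · (-1)^1 = 5 · (-1) = -5.

-5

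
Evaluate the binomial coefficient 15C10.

3003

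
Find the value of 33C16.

C(33,16) = (33·32·31·30·29·28·27·26·25·24·23·22·21·20·19·18) / 16! = 24412776311194951680000 / 20922789888000 = 1166803110.

1166803110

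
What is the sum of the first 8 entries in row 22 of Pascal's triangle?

280600

1 + 22 + 231 + 1540 + 7315 + 26334 + 74613 + 170544 = 280600.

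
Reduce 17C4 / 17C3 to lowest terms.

7/2

C(n,k+1)/C(n,k) = (n−k)/(k+1) = (17−3)/(3+1) = 14/4 = 7/2.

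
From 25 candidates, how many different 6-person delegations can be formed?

177100

This is C(25,6) = 177100.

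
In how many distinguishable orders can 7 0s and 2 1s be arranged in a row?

36

Choose positions for the 0s: C(9,7) = 36.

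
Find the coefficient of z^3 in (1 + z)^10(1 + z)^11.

(1 + z)^10(1 + z)^11 = (1 + z)^21, so the coefficient of z^3 is C(21,3)·1^3 = 1330·1 = 1330.

1330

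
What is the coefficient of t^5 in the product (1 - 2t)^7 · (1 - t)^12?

Coefficient of t^5 = Σ_{j} C(7,j)·(-2)^j·C(12,5-j)·(-1)^(5-j) for j from 0 to 5.
= (-792) + (-6930) + (-18480) + (-18480) + (-6720) + (-672) = -52074.

-52074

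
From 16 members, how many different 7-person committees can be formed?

11440

This is C(16,7) = 11440.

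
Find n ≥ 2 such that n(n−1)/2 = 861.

n(n−1)/2 = 861 ⇒ n(n−1) = 1722. Since 42·41 = 1722, n = 42.

42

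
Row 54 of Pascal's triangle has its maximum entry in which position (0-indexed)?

27

C(54,k) is maximized at k = 54/2 = 27.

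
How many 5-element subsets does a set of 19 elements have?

C(19,5) = (19·18·17·16·15) / 5! = 1395360 / 120 = 11628.

11628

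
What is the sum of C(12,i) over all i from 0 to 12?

The entries of row 12 sum to 2^12 = 4096.

4096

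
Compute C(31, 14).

265182525

C(31,14) = (31·30·29·28·27·26·25·24·23·22·21·20·19·18) / 14! = 23118159385601280000 / 87178291200 = 265182525.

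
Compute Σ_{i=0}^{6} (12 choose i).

2510

1 + 12 + 66 + 220 + 495 + 792 + 924 = 2510.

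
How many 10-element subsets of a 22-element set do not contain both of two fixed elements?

All 10-subsets: C(22,10) = 646646. Those containing both fixed elements: C(20,8) = 125970.
646646 − 125970 = 520676.

520676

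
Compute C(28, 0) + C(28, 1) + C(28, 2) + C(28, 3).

1 + 28 + 378 + 3276 = 3683.

3683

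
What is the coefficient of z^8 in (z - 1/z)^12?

66

General term: C(12,j)·(z)^j·(-1/z)^(12-j), with z-exponent 1j − 1(12−j) = 2j − 12.
Set 2j − 12 = 8: j = 10.
C(12,10) = 66; 1^10 = 1; (-1)^2 = 1.
Coefficient = 66 · 1 · 1 = 66.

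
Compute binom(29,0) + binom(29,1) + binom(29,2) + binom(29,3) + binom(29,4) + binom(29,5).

146596

1 + 29 + 406 + 3654 + 23751 + 118755 = 146596.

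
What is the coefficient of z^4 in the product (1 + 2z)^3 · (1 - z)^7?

Coefficient of z^4 = Σ_{j} C(3,j)·2^j·C(7,4-j)·(-1)^(4-j) for j from 0 to 3.
= 35 + (-210) + 252 + (-56) = 21.

21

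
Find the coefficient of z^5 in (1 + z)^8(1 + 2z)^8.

Coefficient of z^5 = Σ_{j} C(8,j)·1^j·C(8,5-j)·2^(5-j) for j from 0 to 5.
= 1792 + 8960 + 12544 + 6272 + 1120 + 56 = 30744.

30744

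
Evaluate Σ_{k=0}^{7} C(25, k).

726206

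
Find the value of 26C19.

657800

C(26,19) = C(26,7) by symmetry.
C(26,7) = (26·25·24·23·22·21·20) / 7! = 3315312000 / 5040 = 657800.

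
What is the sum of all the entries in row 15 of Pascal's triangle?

32768

The entries of row 15 sum to 2^15 = 32768.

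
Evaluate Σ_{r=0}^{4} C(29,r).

27841

1 + 29 + 406 + 3654 + 23751 = 27841.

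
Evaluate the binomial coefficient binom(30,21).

C(30,21) = C(30,9) by symmetry.
C(30,9) = (30·29·28·27·26·25·24·23·22) / 9! = 5191778592000 / 362880 = 14307150.

14307150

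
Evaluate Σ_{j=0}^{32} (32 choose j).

The entries of row 32 sum to 2^32 = 4294967296.

4294967296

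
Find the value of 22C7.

170544

C(22,7) = (22·21·20·19·18·17·16) / 7! = 859541760 / 5040 = 170544.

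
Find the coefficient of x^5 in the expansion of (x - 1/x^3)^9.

General term: C(9,j)·(x)^j·(-1/x^3)^(9-j), with x-exponent 1j − 3(9−j) = 4j − 27.
Set 4j − 27 = 5: j = 8.
C(9,8) = 9; 1^8 = 1; (-1)^1 = -1.
Coefficient = 9 · 1 · (-1) = -9.

-9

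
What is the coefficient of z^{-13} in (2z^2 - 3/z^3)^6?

-2916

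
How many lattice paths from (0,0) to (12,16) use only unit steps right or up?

30421755

Each path is a sequence of 28 steps with 12 rights: C(28,12) = 30421755.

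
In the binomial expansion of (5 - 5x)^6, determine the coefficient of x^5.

-93750

The general term is C(6,j)·(5)^j·(-5x)^(6-j); the x^5 term has j = 1.
C(6,1) = 6.
Coefficient = C(6,1) · 5^1 · (-5)^5 = 6 · 5 · (-3125) = -93750.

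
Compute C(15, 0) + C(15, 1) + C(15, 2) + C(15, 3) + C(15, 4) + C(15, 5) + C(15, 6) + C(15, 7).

16384

1 + 15 + 105 + 455 + 1365 + 3003 + 5005 + 6435 = 16384.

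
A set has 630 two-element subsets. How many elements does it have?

n(n−1)/2 = 630 ⇒ n(n−1) = 1260. Since 36·35 = 1260, n = 36.

36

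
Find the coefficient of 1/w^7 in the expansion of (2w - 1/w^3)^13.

-329472

General term: C(13,j)·(2w)^j·(-1/w^3)^(13-j), with w-exponent 1j − 3(13−j) = 4j − 39.
Set 4j − 39 = -7: j = 8.
C(13,8) = 1287; 2^8 = 256; (-1)^5 = -1.
Coefficient = 1287 · 256 · (-1) = -329472.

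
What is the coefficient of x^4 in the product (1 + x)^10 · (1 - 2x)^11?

Coefficient of x^4 = Σ_{j} C(10,j)·1^j·C(11,4-j)·(-2)^(4-j) for j from 0 to 4.
= 5280 + (-13200) + 9900 + (-2640) + 210 = -450.

-450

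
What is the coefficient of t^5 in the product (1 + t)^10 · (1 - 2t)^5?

Coefficient of t^5 = Σ_{j} C(10,j)·1^j·C(5,5-j)·(-2)^(5-j) for j from 0 to 5.
= (-32) + 800 + (-3600) + 4800 + (-2100) + 252 = 120.

120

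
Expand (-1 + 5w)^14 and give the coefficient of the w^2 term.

2275

The general term is C(14,j)·(-1)^j·(5w)^(14-j); the w^2 term has j = 12.
C(14,12) = 91.
Coefficient = C(14,12) · 5^2 = 91 · 25 = 2275.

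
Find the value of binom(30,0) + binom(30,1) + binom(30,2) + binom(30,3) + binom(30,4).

31931

1 + 30 + 435 + 4060 + 27405 = 31931.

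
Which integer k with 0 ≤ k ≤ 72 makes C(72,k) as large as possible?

36

C(72,k) is maximized at k = 72/2 = 36.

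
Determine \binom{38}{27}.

C(38,27) = C(38,11) by symmetry.
C(38,11) = (38·37·36·35·34·33·32·31·30·29·28) / 11! = 48032775105638400 / 39916800 = 1203322288.

1203322288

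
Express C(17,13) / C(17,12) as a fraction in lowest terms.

C(n,k+1)/C(n,k) = (n−k)/(k+1) = (17−12)/(12+1) = 5/13.

5/13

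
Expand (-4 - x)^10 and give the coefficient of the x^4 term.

860160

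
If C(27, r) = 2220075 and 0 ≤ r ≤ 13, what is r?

C(27,r) increases on 0 ≤ r ≤ 13. C(27,7) = 888030 and C(27,8) = 2220075, so r = 8.

8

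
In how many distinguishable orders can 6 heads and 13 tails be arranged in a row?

27132

Choose positions for the heads: C(19,6) = 27132.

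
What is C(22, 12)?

C(22,12) = C(22,10) by symmetry.
C(22,10) = (22·21·20·19·18·17·16·15·14·13) / 10! = 2346549004800 / 3628800 = 646646.

646646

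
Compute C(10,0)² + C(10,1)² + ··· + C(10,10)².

184756

By Vandermonde's identity, Σ C(10,k)² = C(20,10) = 184756.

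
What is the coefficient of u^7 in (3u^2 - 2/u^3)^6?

-2916

General term: C(6,j)·(3u^2)^j·(-2/u^3)^(6-j), with u-exponent 2j − 3(6−j) = 5j − 18.
Set 5j − 18 = 7: j = 5.
C(6,5) = 6; 3^5 = 243; (-2)^1 = -2.
Coefficient = 6 · 243 · (-2) = -2916.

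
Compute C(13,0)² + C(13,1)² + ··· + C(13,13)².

10400600

By Vandermonde's identity, Σ C(13,k)² = C(26,13) = 10400600.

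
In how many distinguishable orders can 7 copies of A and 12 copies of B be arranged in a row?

50388

Choose positions for the A's: C(19,7) = 50388.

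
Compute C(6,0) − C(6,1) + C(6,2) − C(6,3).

-10

The partial alternating sum Σ_{k=0}^{3} (−1)^k C(6,k) = (−1)^3 C(5,3) = -10.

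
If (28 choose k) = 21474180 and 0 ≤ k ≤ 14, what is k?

11

C(28,k) increases on 0 ≤ k ≤ 14. C(28,10) = 13123110 and C(28,11) = 21474180, so k = 11.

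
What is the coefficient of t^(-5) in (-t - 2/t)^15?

-3075072

General term: C(15,j)·(-t)^j·(-2/t)^(15-j), with t-exponent 1j − 1(15−j) = 2j − 15.
Set 2j − 15 = -5: j = 5.
C(15,5) = 3003; (-1)^5 = -1; (-2)^10 = 1024.
Coefficient = 3003 · (-1) · 1024 = -3075072.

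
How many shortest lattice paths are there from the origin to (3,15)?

816

Each path is a sequence of 18 steps with 3 rights: C(18,3) = 816.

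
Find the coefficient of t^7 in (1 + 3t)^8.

The general term is C(8,j)·(1)^j·(3t)^(8-j); the t^7 term has j = 1.
C(8,1) = 8.
Coefficient = C(8,1) · 3^7 = 8 · 2187 = 17496.

17496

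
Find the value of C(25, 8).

C(25,8) = (25·24·23·22·21·20·19·18) / 8! = 43609104000 / 40320 = 1081575.

1081575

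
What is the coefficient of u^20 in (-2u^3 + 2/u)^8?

-2048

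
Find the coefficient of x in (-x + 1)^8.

The general term is C(8,j)·(-x)^j·(1)^(8-j); the x^1 term has j = 1.
C(8,1) = 8.
Coefficient = C(8,1) · (-1)^1 = 8 · (-1) = -8.

-8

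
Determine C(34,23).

286097760

C(34,23) = C(34,11) by symmetry.
C(34,11) = (34·33·32·31·30·29·28·27·26·25·24) / 11! = 11420107066368000 / 39916800 = 286097760.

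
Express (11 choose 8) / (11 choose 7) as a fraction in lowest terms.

C(n,k+1)/C(n,k) = (n−k)/(k+1) = (11−7)/(7+1) = 4/8 = 1/2.

1/2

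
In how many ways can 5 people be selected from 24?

This is C(24,5) = 42504.

42504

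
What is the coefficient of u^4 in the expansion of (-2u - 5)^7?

The general term is C(7,j)·(-2u)^j·(-5)^(7-j); the u^4 term has j = 4.
C(7,4) = 35.
Coefficient = C(7,4) · (-2)^4 · (-5)^3 = 35 · 16 · (-125) = -70000.

-70000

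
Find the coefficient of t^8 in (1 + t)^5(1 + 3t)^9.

Coefficient of t^8 = Σ_{j} C(5,j)·1^j·C(9,8-j)·3^(8-j) for j from 0 to 5.
= 59049 + 393660 + 612360 + 306180 + 51030 + 2268 = 1424547.

1424547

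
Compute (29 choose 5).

118755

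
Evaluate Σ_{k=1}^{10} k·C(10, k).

5120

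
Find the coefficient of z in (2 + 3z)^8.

The general term is C(8,j)·(2)^j·(3z)^(8-j); the z^1 term has j = 7.
C(8,7) = 8.
Coefficient = C(8,7) · 2^7 · 3^1 = 8 · 128 · 3 = 3072.

3072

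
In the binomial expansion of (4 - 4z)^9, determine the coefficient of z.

-2359296

The general term is C(9,j)·(4)^j·(-4z)^(9-j); the z^1 term has j = 8.
C(9,8) = 9.
Coefficient = C(9,8) · 4^8 · (-4)^1 = 9 · 65536 · (-4) = -2359296.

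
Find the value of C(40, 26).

23206929840

C(40,26) = C(40,14) by symmetry.
C(40,14) = (40·39·38·37·36·35·34·33·32·31·30·29·28·27) / 14! = 2023140487449489408000 / 87178291200 = 23206929840.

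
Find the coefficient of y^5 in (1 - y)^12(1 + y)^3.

Coefficient of y^5 = Σ_{j} C(12,j)·(-1)^j·C(3,5-j)·1^(5-j) for j from 2 to 5.
= 66 + (-660) + 1485 + (-792) = 99.

99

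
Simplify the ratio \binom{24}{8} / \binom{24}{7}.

17/8

C(n,k+1)/C(n,k) = (n−k)/(k+1) = (24−7)/(7+1) = 17/8.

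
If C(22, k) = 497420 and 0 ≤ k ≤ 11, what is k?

9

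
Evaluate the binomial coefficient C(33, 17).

1166803110

C(33,17) = C(33,16) by symmetry.
C(33,16) = (33·32·31·30·29·28·27·26·25·24·23·22·21·20·19·18) / 16! = 24412776311194951680000 / 20922789888000 = 1166803110.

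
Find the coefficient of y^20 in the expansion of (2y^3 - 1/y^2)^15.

-3075072

General term: C(15,j)·(2y^3)^j·(-1/y^2)^(15-j), with y-exponent 3j − 2(15−j) = 5j − 30.
Set 5j − 30 = 20: j = 10.
C(15,10) = 3003; 2^10 = 1024; (-1)^5 = -1.
Coefficient = 3003 · 1024 · (-1) = -3075072.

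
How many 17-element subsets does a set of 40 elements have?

88732378800

C(40,17) = (40·39·38·37·36·35·34·33·32·31·30·29·28·27·26·25·24) / 17! = 31560991604212034764800000 / 355687428096000 = 88732378800.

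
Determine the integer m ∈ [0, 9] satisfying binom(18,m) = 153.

2

C(18,m) increases on 0 ≤ m ≤ 9. C(18,1) = 18 and C(18,2) = 153, so m = 2.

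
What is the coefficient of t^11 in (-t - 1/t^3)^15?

General term: C(15,j)·(-t)^j·(-1/t^3)^(15-j), with t-exponent 1j − 3(15−j) = 4j − 45.
Set 4j − 45 = 11: j = 14.
C(15,14) = 15; (-1)^14 = 1; (-1)^1 = -1.
Coefficient = 15 · 1 · (-1) = -15.

-15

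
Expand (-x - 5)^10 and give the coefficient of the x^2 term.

The general term is C(10,j)·(-x)^j·(-5)^(10-j); the x^2 term has j = 2.
C(10,2) = 45.
Coefficient = C(10,2) · (-5)^8 = 45 · 390625 = 17578125.

17578125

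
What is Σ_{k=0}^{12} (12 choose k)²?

By Vandermonde's identity, Σ C(12,k)² = C(24,12) = 2704156.

2704156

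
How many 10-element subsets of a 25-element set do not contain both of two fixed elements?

All 10-subsets: C(25,10) = 3268760. Those containing both fixed elements: C(23,8) = 490314.
3268760 − 490314 = 2778446.

2778446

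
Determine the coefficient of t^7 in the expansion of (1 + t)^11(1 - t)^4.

99

Coefficient of t^7 = Σ_{j} C(11,j)·1^j·C(4,7-j)·(-1)^(7-j) for j from 3 to 7.
= 165 + (-1320) + 2772 + (-1848) + 330 = 99.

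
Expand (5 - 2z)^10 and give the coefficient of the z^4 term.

52500000

The general term is C(10,j)·(5)^j·(-2z)^(10-j); the z^4 term has j = 6.
C(10,6) = 210.
Coefficient = C(10,6) · 5^6 · (-2)^4 = 210 · 15625 · 16 = 52500000.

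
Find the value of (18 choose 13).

8568

C(18,13) = C(18,5) by symmetry.
C(18,5) = (18·17·16·15·14) / 5! = 1028160 / 120 = 8568.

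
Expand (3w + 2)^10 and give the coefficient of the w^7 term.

The general term is C(10,j)·(3w)^j·(2)^(10-j); the w^7 term has j = 7.
C(10,7) = 120.
Coefficient = C(10,7) · 3^7 · 2^3 = 120 · 2187 · 8 = 2099520.

2099520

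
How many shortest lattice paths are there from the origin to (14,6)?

Each path is a sequence of 20 steps with 14 rights: C(20,14) = 38760.

38760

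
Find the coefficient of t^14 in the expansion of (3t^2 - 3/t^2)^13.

-455976378

General term: C(13,j)·(3t^2)^j·(-3/t^2)^(13-j), with t-exponent 2j − 2(13−j) = 4j − 26.
Set 4j − 26 = 14: j = 10.
C(13,10) = 286; 3^10 = 59049; (-3)^3 = -27.
Coefficient = 286 · 59049 · (-27) = -455976378.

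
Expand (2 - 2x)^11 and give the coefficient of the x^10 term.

The general term is C(11,j)·(2)^j·(-2x)^(11-j); the x^10 term has j = 1.
C(11,1) = 11.
Coefficient = C(11,1) · 2^1 · (-2)^10 = 11 · 2 · 1024 = 22528.

22528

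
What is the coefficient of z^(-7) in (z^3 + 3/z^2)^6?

General term: C(6,j)·(z^3)^j·(3/z^2)^(6-j), with z-exponent 3j − 2(6−j) = 5j − 12.
Set 5j − 12 = -7: j = 1.
C(6,1) = 6; 1^1 = 1; 3^5 = 243.
Coefficient = 6 · 1 · 243 = 1458.

1458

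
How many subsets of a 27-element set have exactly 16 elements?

13037895

Choose the 16 positions: C(27,16) = 13037895.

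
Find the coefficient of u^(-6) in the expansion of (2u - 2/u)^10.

46080

General term: C(10,j)·(2u)^j·(-2/u)^(10-j), with u-exponent 1j − 1(10−j) = 2j − 10.
Set 2j − 10 = -6: j = 2.
C(10,2) = 45; 2^2 = 4; (-2)^8 = 256.
Coefficient = 45 · 4 · 256 = 46080.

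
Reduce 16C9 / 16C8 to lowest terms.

8/9

C(n,k+1)/C(n,k) = (n−k)/(k+1) = (16−8)/(8+1) = 8/9.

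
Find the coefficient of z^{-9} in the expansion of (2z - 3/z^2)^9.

489888

General term: C(9,j)·(2z)^j·(-3/z^2)^(9-j), with z-exponent 1j − 2(9−j) = 3j − 18.
Set 3j − 18 = -9: j = 3.
C(9,3) = 84; 2^3 = 8; (-3)^6 = 729.
Coefficient = 84 · 8 · 729 = 489888.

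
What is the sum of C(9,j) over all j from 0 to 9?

Setting x = 1 in (1+x)^9 gives Σ C(9,j) = 2^9 = 512.

512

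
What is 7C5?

C(7,5) = C(7,2) by symmetry.
C(7,2) = (7·6) / 2! = 42 / 2 = 21.

21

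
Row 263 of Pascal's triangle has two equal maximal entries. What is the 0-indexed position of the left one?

For odd n = 263, C(263,m) peaks at m = (n−1)/2 and (n+1)/2; the lower is 131.

131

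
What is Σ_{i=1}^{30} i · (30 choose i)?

Since i·C(30,i) = 30·C(29,i−1), the sum is 30·2^29 = 30·536870912 = 16106127360.

16106127360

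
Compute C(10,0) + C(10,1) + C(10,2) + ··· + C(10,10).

1024

Setting x = 1 in (1+x)^10 gives Σ C(10,r) = 2^10 = 1024.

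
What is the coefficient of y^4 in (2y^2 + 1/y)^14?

General term: C(14,j)·(2y^2)^j·(1/y)^(14-j), with y-exponent 2j − 1(14−j) = 3j − 14.
Set 3j − 14 = 4: j = 6.
C(14,6) = 3003; 2^6 = 64; 1^8 = 1.
Coefficient = 3003 · 64 · 1 = 192192.

192192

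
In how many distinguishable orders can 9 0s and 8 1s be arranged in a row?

Choose positions for the 0s: C(17,9) = 24310.

24310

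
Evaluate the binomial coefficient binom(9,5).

126

C(9,5) = C(9,4) by symmetry.
C(9,4) = (9·8·7·6) / 4! = 3024 / 24 = 126.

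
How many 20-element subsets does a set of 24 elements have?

C(24,20) = C(24,4) by symmetry.
C(24,4) = (24·23·22·21) / 4! = 255024 / 24 = 10626.

10626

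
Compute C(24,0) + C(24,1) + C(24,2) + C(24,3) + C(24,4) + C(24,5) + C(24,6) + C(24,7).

536155

1 + 24 + 276 + 2024 + 10626 + 42504 + 134596 + 346104 = 536155.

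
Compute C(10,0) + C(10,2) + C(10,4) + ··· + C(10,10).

Half of (1+1)^10 + (1−1)^10 gives the even-index sum: 2^9 = 512.

512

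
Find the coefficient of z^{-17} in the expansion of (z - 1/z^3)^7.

General term: C(7,j)·(z)^j·(-1/z^3)^(7-j), with z-exponent 1j − 3(7−j) = 4j − 21.
Set 4j − 21 = -17: j = 1.
C(7,1) = 7; 1^1 = 1; (-1)^6 = 1.
Coefficient = 7 · 1 · 1 = 7.

7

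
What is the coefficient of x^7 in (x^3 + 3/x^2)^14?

General term: C(14,j)·(x^3)^j·(3/x^2)^(14-j), with x-exponent 3j − 2(14−j) = 5j − 28.
Set 5j − 28 = 7: j = 7.
C(14,7) = 3432; 1^7 = 1; 3^7 = 2187.
Coefficient = 3432 · 1 · 2187 = 7505784.

7505784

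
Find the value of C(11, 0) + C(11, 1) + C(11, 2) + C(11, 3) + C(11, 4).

562

1 + 11 + 55 + 165 + 330 = 562.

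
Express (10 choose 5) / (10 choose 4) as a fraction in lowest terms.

6/5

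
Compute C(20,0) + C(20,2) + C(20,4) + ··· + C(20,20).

524288

Half of (1+1)^20 + (1−1)^20 gives the even-index sum: 2^19 = 524288.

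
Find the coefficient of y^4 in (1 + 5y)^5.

The general term is C(5,j)·(1)^j·(5y)^(5-j); the y^4 term has j = 1.
C(5,1) = 5.
Coefficient = C(5,1) · 5^4 = 5 · 625 = 3125.

3125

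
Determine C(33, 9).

38567100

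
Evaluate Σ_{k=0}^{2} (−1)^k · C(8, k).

21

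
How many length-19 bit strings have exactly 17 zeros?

Choose the 17 positions: C(19,17) = 171.

171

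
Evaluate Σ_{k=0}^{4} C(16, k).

2517

1 + 16 + 120 + 560 + 1820 = 2517.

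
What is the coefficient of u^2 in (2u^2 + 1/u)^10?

General term: C(10,j)·(2u^2)^j·(1/u)^(10-j), with u-exponent 2j − 1(10−j) = 3j − 10.
Set 3j − 10 = 2: j = 4.
C(10,4) = 210; 2^4 = 16; 1^6 = 1.
Coefficient = 210 · 16 · 1 = 3360.

3360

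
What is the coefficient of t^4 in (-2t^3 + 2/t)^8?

-14336

General term: C(8,j)·(-2t^3)^j·(2/t)^(8-j), with t-exponent 3j − 1(8−j) = 4j − 8.
Set 4j − 8 = 4: j = 3.
C(8,3) = 56; (-2)^3 = -8; 2^5 = 32.
Coefficient = 56 · (-8) · 32 = -14336.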